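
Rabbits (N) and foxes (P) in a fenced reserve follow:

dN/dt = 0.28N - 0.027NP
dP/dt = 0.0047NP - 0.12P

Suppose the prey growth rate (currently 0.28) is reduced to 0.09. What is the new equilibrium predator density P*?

At the interior fixed point, setting dN/dt = 0 with N > 0 fixes P* = (prey growth rate)/(NP coefficient) — independent of the other coefficients.
With the change, P* = 0.09/0.027 = 3.33; it falls from 10.4.

P* ≈ 3.33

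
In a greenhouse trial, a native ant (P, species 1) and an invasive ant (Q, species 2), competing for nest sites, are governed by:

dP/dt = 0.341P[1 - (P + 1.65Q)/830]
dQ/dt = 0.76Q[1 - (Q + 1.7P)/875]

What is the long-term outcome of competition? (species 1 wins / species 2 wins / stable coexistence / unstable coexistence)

unstable coexistence (outcome depends on initial conditions)

Compare the nullcline intercepts: K1/α12 = 830/1.65 = 503 < K2 = 875; K2/α21 = 875/1.7 = 515 < K1 = 830.
Since both are reversed, neither can invade when rare; the interior point is a saddle.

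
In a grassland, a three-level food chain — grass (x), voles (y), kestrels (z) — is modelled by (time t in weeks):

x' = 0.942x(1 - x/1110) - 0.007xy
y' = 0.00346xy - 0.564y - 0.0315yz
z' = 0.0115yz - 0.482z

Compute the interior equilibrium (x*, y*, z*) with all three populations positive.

x* ≈ 764, y* ≈ 41.9, z* ≈ 66

From dz/dt = 0: 0.0115y* = 0.482, so y* = 41.9.
From dx/dt = 0: 0.942(1 - x*/1110) = 0.007·41.9, giving x* = 1110·(1 - 0.311) = 764.
From dy/dt = 0: 0.00346·764 - 0.564 = 0.0315z*, so z* = 2.08/0.0315 = 66.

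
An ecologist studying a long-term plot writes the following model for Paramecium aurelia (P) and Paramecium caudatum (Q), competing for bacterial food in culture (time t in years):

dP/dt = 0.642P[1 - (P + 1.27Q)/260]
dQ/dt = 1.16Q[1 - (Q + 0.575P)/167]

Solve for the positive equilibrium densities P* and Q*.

Setting both brackets to zero gives the nullclines P + 1.27Q = 260 and 0.575P + Q = 167.
Substituting Q = 167 - 0.575P into the first: P(1 - 1.27·0.575) = 260 - 1.27·167.
So P* = 47.9/0.27 = 178, and then Q* = 167 - 0.575·178 = 64.9.

P* ≈ 178, Q* ≈ 64.9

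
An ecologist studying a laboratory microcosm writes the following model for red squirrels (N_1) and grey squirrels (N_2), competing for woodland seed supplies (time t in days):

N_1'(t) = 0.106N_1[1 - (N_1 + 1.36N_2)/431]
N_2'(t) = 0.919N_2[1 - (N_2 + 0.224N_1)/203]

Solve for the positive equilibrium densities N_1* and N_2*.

N_1* ≈ 223, N_2* ≈ 153

Setting both brackets to zero gives the nullclines N_1 + 1.36N_2 = 431 and 0.224N_1 + N_2 = 203.
Substituting N_2 = 203 - 0.224N_1 into the first: N_1(1 - 1.36·0.224) = 431 - 1.36·203.
So N_1* = 155/0.695 = 223, and then N_2* = 203 - 0.224·223 = 153.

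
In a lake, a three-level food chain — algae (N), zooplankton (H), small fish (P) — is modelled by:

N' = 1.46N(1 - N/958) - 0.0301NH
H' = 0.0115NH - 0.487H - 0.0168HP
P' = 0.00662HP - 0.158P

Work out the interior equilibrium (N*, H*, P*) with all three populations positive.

From dP/dt = 0: 0.00662H* = 0.158, so H* = 23.9.
From dN/dt = 0: 1.46(1 - N*/958) = 0.0301·23.9, giving N* = 958·(1 - 0.492) = 487.
From dH/dt = 0: 0.0115·487 - 0.487 = 0.0168P*, so P* = 5.11/0.0168 = 304.

N* ≈ 487, H* ≈ 23.9, P* ≈ 304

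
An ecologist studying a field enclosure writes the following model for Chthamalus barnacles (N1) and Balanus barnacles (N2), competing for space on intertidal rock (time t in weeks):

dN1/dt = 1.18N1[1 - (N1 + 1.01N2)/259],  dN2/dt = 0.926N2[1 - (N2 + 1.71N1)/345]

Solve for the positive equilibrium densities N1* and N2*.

N1* ≈ 123, N2* ≈ 135

Setting both brackets to zero gives the nullclines N1 + 1.01N2 = 259 and 1.71N1 + N2 = 345.
Substituting N2 = 345 - 1.71N1 into the first: N1(1 - 1.01·1.71) = 259 - 1.01·345.
So N1* = -89.4/-0.727 = 123, and then N2* = 345 - 1.71·123 = 135.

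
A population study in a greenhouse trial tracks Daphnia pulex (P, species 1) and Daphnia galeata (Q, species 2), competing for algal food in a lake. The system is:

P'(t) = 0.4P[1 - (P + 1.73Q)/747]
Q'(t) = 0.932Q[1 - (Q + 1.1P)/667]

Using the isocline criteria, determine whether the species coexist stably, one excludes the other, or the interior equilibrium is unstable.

unstable coexistence (outcome depends on initial conditions)

Compare the nullcline intercepts: K1/α12 = 747/1.73 = 432 < K2 = 667; K2/α21 = 667/1.1 = 606 < K1 = 747.
Since both are reversed, neither can invade when rare; the interior point is a saddle.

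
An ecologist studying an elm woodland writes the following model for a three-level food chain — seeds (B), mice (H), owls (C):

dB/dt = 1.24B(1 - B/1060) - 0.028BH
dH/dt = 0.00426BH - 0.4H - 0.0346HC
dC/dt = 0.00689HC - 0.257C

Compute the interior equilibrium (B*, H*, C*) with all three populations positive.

B* ≈ 167, H* ≈ 37.3, C* ≈ 9.02

From dC/dt = 0: 0.00689H* = 0.257, so H* = 37.3.
From dB/dt = 0: 1.24(1 - B*/1060) = 0.028·37.3, giving B* = 1060·(1 - 0.842) = 167.
From dH/dt = 0: 0.00426·167 - 0.4 = 0.0346C*, so C* = 0.312/0.0346 = 9.02.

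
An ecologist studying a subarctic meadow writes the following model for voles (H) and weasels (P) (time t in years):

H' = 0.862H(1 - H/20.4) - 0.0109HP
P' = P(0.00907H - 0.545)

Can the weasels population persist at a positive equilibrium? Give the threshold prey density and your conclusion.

Threshold H = 60.1; K < 60.1, so no, the predator goes extinct.

The predator equation gives dP/dt > 0 only when H > 0.545/0.00907 = 60.1.
Without the predator, H → K = 20.4. Since 20.4 < 60.1, the predator cannot invade.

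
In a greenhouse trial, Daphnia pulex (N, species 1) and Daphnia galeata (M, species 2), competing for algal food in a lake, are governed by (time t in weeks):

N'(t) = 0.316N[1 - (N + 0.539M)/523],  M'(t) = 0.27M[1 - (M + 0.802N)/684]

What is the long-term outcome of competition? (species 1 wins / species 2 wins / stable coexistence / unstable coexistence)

Compare the nullcline intercepts: K1/α12 = 523/0.539 = 970 > K2 = 684; K2/α21 = 684/0.802 = 853 > K1 = 523.
Since both inequalities hold, each species can invade when rare, so the interior equilibrium is stable.

stable coexistence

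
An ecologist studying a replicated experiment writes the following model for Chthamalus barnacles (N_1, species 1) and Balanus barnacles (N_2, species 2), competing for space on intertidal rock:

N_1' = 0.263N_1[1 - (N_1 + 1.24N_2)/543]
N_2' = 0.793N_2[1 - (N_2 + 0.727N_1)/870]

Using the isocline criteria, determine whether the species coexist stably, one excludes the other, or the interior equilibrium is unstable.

species 2 excludes species 1

Compare the nullcline intercepts: K1/α12 = 543/1.24 = 438 < K2 = 870; K2/α21 = 870/0.727 = 1200 > K1 = 543.
Since the inequalities point opposite ways, species 2 can invade but species 1 cannot.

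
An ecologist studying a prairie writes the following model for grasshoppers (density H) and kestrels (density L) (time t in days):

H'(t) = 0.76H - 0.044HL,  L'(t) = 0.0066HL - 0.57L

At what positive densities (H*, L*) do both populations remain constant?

H* ≈ 86.4, L* ≈ 17.3

Set dL/dt = 0 with L > 0: 0.0066H - 0.57 = 0, so H* = 0.57/0.0066 = 86.4.
Set dH/dt = 0 with H > 0: 0.76 - 0.044L = 0, so L* = 0.76/0.044 = 17.3.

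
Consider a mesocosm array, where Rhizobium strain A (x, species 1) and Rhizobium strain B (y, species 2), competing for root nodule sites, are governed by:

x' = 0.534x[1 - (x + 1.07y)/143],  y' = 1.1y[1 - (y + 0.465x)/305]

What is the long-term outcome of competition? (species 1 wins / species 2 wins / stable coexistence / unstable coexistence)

Compare the nullcline intercepts: K1/α12 = 143/1.07 = 134 < K2 = 305; K2/α21 = 305/0.465 = 656 > K1 = 143.
Since the inequalities point opposite ways, species 2 can invade but species 1 cannot.

species 2 excludes species 1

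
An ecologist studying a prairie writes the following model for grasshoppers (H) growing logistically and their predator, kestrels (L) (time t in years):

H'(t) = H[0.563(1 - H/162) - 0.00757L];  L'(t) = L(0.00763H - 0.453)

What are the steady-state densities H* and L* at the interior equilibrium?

H* ≈ 59.4, L* ≈ 47.1

From dL/dt = 0 with L > 0: 0.00763H* = 0.453, so H* = 59.4.
Substitute into dH/dt = 0: 0.563(1 - 59.4/162) = 0.00757L*.
The bracket is 0.634, giving L* = 0.357/0.00757 = 47.1.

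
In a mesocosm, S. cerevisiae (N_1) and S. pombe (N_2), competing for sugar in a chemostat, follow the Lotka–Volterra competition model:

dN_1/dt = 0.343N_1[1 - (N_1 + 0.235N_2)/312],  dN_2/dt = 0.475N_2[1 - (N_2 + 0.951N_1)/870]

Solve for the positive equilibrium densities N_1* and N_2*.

Setting both brackets to zero gives the nullclines N_1 + 0.235N_2 = 312 and 0.951N_1 + N_2 = 870.
Substituting N_2 = 870 - 0.951N_1 into the first: N_1(1 - 0.235·0.951) = 312 - 0.235·870.
So N_1* = 108/0.777 = 139, and then N_2* = 870 - 0.951·139 = 738.

N_1* ≈ 139, N_2* ≈ 738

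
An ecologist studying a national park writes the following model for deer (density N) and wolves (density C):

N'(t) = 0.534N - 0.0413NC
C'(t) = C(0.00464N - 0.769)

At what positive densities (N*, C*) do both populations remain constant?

Set dC/dt = 0 with C > 0: 0.00464N - 0.769 = 0, so N* = 0.769/0.00464 = 166.
Set dN/dt = 0 with N > 0: 0.534 - 0.0413C = 0, so C* = 0.534/0.0413 = 12.9.

N* ≈ 166, C* ≈ 12.9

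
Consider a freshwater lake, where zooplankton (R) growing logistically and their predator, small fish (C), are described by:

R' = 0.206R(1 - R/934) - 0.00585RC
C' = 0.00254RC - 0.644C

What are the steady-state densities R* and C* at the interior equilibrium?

R* ≈ 254, C* ≈ 25.7

From dC/dt = 0 with C > 0: 0.00254R* = 0.644, so R* = 254.
Substitute into dR/dt = 0: 0.206(1 - 254/934) = 0.00585C*.
The bracket is 0.729, giving C* = 0.15/0.00585 = 25.7.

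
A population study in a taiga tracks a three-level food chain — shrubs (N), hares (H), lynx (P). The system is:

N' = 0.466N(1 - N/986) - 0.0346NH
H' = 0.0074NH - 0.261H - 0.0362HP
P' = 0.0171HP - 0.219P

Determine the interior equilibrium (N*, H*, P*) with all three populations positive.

From dP/dt = 0: 0.0171H* = 0.219, so H* = 12.8.
From dN/dt = 0: 0.466(1 - N*/986) = 0.0346·12.8, giving N* = 986·(1 - 0.951) = 48.4.
From dH/dt = 0: 0.0074·48.4 - 0.261 = 0.0362P*, so P* = 0.0972/0.0362 = 2.69.

N* ≈ 48.4, H* ≈ 12.8, P* ≈ 2.69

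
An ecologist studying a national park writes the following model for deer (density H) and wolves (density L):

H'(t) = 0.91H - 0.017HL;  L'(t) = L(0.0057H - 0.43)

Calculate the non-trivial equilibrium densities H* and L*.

H* ≈ 75.4, L* ≈ 53.5

Set dL/dt = 0 with L > 0: 0.0057H - 0.43 = 0, so H* = 0.43/0.0057 = 75.4.
Set dH/dt = 0 with H > 0: 0.91 - 0.017L = 0, so L* = 0.91/0.017 = 53.5.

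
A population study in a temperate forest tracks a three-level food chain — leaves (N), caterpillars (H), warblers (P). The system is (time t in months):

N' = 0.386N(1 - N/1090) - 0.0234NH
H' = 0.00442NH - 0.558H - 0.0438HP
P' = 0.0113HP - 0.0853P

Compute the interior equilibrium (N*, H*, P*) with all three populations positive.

From dP/dt = 0: 0.0113H* = 0.0853, so H* = 7.55.
From dN/dt = 0: 0.386(1 - N*/1090) = 0.0234·7.55, giving N* = 1090·(1 - 0.458) = 591.
From dH/dt = 0: 0.00442·591 - 0.558 = 0.0438P*, so P* = 2.06/0.0438 = 46.9.

N* ≈ 591, H* ≈ 7.55, P* ≈ 46.9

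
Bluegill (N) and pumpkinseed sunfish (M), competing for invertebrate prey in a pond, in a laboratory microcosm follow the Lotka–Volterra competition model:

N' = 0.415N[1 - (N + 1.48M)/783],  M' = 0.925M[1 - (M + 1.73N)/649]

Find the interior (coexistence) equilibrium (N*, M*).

Setting both brackets to zero gives the nullclines N + 1.48M = 783 and 1.73N + M = 649.
Substituting M = 649 - 1.73N into the first: N(1 - 1.48·1.73) = 783 - 1.48·649.
So N* = -178/-1.56 = 114, and then M* = 649 - 1.73·114 = 452.

N* ≈ 114, M* ≈ 452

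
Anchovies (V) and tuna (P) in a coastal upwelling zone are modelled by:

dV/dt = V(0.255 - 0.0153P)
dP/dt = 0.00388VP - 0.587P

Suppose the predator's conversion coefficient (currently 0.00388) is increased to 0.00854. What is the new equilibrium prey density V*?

At the interior fixed point, setting dP/dt = 0 with P > 0 fixes V* = (predator death rate)/(VP coefficient) — independent of the other coefficients.
With the change, V* = 0.587/0.00854 = 68.7; it falls from 151.

V* ≈ 68.7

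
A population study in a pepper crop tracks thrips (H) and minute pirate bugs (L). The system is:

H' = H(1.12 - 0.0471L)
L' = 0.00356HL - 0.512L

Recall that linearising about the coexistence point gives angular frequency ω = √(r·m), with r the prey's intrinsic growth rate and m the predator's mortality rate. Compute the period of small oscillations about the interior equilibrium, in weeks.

Here r = 1.12 and m = 0.512, so r·m = 0.573.
ω = √0.573 = 0.757 per week, hence T = 2π/ω ≈ 8.3 weeks.

T ≈ 8.3 weeks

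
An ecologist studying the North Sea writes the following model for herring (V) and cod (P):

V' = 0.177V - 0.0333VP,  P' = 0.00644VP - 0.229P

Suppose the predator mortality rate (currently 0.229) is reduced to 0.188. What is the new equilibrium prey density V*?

At the interior fixed point, setting dP/dt = 0 with P > 0 fixes V* = (predator death rate)/(VP coefficient) — independent of the other coefficients.
With the change, V* = 0.188/0.00644 = 29.2; it falls from 35.6.

V* ≈ 29.2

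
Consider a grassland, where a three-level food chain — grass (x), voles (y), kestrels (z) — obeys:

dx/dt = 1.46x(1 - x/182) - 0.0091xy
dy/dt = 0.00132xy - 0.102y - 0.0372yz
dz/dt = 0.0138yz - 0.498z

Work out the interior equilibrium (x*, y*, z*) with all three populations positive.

x* ≈ 141, y* ≈ 36.1, z* ≈ 2.26

From dz/dt = 0: 0.0138y* = 0.498, so y* = 36.1.
From dx/dt = 0: 1.46(1 - x*/182) = 0.0091·36.1, giving x* = 182·(1 - 0.225) = 141.
From dy/dt = 0: 0.00132·141 - 0.102 = 0.0372z*, so z* = 0.0842/0.0372 = 2.26.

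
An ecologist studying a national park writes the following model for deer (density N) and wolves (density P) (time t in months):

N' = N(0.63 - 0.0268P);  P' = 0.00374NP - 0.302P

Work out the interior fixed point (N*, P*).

Set dP/dt = 0 with P > 0: 0.00374N - 0.302 = 0, so N* = 0.302/0.00374 = 80.7.
Set dN/dt = 0 with N > 0: 0.63 - 0.0268P = 0, so P* = 0.63/0.0268 = 23.5.

N* ≈ 80.7, P* ≈ 23.5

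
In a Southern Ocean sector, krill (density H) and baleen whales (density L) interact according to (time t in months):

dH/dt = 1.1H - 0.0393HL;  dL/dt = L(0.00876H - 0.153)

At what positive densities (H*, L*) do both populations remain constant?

Set dL/dt = 0 with L > 0: 0.00876H - 0.153 = 0, so H* = 0.153/0.00876 = 17.5.
Set dH/dt = 0 with H > 0: 1.1 - 0.0393L = 0, so L* = 1.1/0.0393 = 28.

H* ≈ 17.5, L* ≈ 28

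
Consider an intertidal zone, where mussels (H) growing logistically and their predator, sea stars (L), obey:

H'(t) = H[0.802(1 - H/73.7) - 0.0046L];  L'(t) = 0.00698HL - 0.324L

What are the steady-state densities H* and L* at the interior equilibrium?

From dL/dt = 0 with L > 0: 0.00698H* = 0.324, so H* = 46.4.
Substitute into dH/dt = 0: 0.802(1 - 46.4/73.7) = 0.0046L*.
The bracket is 0.37, giving L* = 0.297/0.0046 = 64.5.

H* ≈ 46.4, L* ≈ 64.5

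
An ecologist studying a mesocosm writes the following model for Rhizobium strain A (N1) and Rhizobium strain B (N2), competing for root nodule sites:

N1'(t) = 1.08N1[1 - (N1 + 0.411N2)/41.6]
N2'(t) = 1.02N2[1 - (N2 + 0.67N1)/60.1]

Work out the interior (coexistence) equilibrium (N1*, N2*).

Setting both brackets to zero gives the nullclines N1 + 0.411N2 = 41.6 and 0.67N1 + N2 = 60.1.
Substituting N2 = 60.1 - 0.67N1 into the first: N1(1 - 0.411·0.67) = 41.6 - 0.411·60.1.
So N1* = 16.9/0.725 = 23.3, and then N2* = 60.1 - 0.67·23.3 = 44.5.

N1* ≈ 23.3, N2* ≈ 44.5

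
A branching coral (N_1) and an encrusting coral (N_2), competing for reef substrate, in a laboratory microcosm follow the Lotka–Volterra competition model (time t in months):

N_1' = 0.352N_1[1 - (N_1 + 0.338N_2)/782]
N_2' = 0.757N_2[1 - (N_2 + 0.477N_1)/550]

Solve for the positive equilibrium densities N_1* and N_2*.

Setting both brackets to zero gives the nullclines N_1 + 0.338N_2 = 782 and 0.477N_1 + N_2 = 550.
Substituting N_2 = 550 - 0.477N_1 into the first: N_1(1 - 0.338·0.477) = 782 - 0.338·550.
So N_1* = 596/0.839 = 711, and then N_2* = 550 - 0.477·711 = 211.

N_1* ≈ 711, N_2* ≈ 211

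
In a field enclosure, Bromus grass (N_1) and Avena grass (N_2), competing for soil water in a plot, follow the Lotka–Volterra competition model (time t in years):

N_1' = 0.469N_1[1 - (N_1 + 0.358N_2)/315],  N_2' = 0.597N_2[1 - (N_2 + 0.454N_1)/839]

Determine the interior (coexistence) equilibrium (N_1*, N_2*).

N_1* ≈ 17.5, N_2* ≈ 831

Setting both brackets to zero gives the nullclines N_1 + 0.358N_2 = 315 and 0.454N_1 + N_2 = 839.
Substituting N_2 = 839 - 0.454N_1 into the first: N_1(1 - 0.358·0.454) = 315 - 0.358·839.
So N_1* = 14.6/0.837 = 17.5, and then N_2* = 839 - 0.454·17.5 = 831.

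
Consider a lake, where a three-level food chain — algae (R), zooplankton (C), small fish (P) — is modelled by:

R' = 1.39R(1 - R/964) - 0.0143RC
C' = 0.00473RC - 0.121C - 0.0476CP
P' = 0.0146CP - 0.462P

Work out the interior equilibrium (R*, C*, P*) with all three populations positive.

From dP/dt = 0: 0.0146C* = 0.462, so C* = 31.6.
From dR/dt = 0: 1.39(1 - R*/964) = 0.0143·31.6, giving R* = 964·(1 - 0.326) = 650.
From dC/dt = 0: 0.00473·650 - 0.121 = 0.0476P*, so P* = 2.95/0.0476 = 62.1.

R* ≈ 650, C* ≈ 31.6, P* ≈ 62.1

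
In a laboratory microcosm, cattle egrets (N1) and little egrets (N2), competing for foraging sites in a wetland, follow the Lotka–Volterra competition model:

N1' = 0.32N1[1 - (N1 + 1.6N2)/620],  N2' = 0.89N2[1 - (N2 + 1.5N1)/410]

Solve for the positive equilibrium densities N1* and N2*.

N1* ≈ 25.7, N2* ≈ 371

Setting both brackets to zero gives the nullclines N1 + 1.6N2 = 620 and 1.5N1 + N2 = 410.
Substituting N2 = 410 - 1.5N1 into the first: N1(1 - 1.6·1.5) = 620 - 1.6·410.
So N1* = -36/-1.4 = 25.7, and then N2* = 410 - 1.5·25.7 = 371.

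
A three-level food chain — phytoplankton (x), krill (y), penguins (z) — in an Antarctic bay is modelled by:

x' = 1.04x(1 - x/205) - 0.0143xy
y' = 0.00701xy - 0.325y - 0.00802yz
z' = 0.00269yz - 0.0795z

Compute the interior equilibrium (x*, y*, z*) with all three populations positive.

From dz/dt = 0: 0.00269y* = 0.0795, so y* = 29.6.
From dx/dt = 0: 1.04(1 - x*/205) = 0.0143·29.6, giving x* = 205·(1 - 0.406) = 122.
From dy/dt = 0: 0.00701·122 - 0.325 = 0.00802z*, so z* = 0.528/0.00802 = 65.8.

x* ≈ 122, y* ≈ 29.6, z* ≈ 65.8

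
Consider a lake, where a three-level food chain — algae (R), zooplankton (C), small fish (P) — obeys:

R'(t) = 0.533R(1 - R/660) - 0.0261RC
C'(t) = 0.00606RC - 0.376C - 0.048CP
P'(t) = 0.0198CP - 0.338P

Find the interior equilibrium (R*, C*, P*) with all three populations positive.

From dP/dt = 0: 0.0198C* = 0.338, so C* = 17.1.
From dR/dt = 0: 0.533(1 - R*/660) = 0.0261·17.1, giving R* = 660·(1 - 0.836) = 108.
From dC/dt = 0: 0.00606·108 - 0.376 = 0.048P*, so P* = 0.28/0.048 = 5.84.

R* ≈ 108, C* ≈ 17.1, P* ≈ 5.84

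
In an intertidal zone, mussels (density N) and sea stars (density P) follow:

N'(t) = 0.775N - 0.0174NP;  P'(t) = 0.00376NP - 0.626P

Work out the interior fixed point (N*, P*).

Set dP/dt = 0 with P > 0: 0.00376N - 0.626 = 0, so N* = 0.626/0.00376 = 166.
Set dN/dt = 0 with N > 0: 0.775 - 0.0174P = 0, so P* = 0.775/0.0174 = 44.5.

N* ≈ 166, P* ≈ 44.5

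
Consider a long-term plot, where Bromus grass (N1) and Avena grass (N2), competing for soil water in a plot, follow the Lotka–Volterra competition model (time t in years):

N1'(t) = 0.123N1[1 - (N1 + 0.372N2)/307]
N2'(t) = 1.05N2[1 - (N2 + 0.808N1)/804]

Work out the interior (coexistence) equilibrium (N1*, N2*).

Setting both brackets to zero gives the nullclines N1 + 0.372N2 = 307 and 0.808N1 + N2 = 804.
Substituting N2 = 804 - 0.808N1 into the first: N1(1 - 0.372·0.808) = 307 - 0.372·804.
So N1* = 7.91/0.699 = 11.3, and then N2* = 804 - 0.808·11.3 = 795.

N1* ≈ 11.3, N2* ≈ 795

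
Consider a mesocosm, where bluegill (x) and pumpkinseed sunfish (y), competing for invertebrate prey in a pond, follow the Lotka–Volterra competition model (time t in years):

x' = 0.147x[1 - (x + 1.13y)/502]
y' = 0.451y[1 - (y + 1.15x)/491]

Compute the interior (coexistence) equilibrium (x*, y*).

Setting both brackets to zero gives the nullclines x + 1.13y = 502 and 1.15x + y = 491.
Substituting y = 491 - 1.15x into the first: x(1 - 1.13·1.15) = 502 - 1.13·491.
So x* = -52.8/-0.299 = 176, and then y* = 491 - 1.15·176 = 288.

x* ≈ 176, y* ≈ 288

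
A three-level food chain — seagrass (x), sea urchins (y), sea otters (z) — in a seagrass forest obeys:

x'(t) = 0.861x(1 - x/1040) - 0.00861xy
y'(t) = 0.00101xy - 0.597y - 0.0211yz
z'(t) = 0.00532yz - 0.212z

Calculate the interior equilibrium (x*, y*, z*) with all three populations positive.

x* ≈ 626, y* ≈ 39.8, z* ≈ 1.65

From dz/dt = 0: 0.00532y* = 0.212, so y* = 39.8.
From dx/dt = 0: 0.861(1 - x*/1040) = 0.00861·39.8, giving x* = 1040·(1 - 0.398) = 626.
From dy/dt = 0: 0.00101·626 - 0.597 = 0.0211z*, so z* = 0.0348/0.0211 = 1.65.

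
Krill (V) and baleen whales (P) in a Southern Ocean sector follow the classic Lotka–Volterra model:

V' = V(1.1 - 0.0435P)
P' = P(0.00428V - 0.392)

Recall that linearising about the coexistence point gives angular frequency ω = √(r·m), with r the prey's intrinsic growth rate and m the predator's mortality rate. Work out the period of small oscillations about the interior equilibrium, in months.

T ≈ 9.57 months

Here r = 1.1 and m = 0.392, so r·m = 0.431.
ω = √0.431 = 0.657 per month, hence T = 2π/ω ≈ 9.57 months.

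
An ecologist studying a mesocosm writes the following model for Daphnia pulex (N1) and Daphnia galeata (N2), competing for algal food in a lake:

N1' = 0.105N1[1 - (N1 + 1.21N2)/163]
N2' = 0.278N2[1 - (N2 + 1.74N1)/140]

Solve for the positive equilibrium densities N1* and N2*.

Setting both brackets to zero gives the nullclines N1 + 1.21N2 = 163 and 1.74N1 + N2 = 140.
Substituting N2 = 140 - 1.74N1 into the first: N1(1 - 1.21·1.74) = 163 - 1.21·140.
So N1* = -6.4/-1.11 = 5.79, and then N2* = 140 - 1.74·5.79 = 130.

N1* ≈ 5.79, N2* ≈ 130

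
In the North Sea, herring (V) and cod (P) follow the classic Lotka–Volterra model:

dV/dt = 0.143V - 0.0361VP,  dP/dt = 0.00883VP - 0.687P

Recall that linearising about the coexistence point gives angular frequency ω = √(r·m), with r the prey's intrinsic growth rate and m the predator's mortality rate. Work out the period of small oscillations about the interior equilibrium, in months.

T ≈ 20 months

Here r = 0.143 and m = 0.687, so r·m = 0.0982.
ω = √0.0982 = 0.313 per month, hence T = 2π/ω ≈ 20 months.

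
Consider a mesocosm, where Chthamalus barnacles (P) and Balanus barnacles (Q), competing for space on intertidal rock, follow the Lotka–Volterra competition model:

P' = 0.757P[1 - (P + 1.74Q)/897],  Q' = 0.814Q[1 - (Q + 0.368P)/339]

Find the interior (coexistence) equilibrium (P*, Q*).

P* ≈ 854, Q* ≈ 24.8

Setting both brackets to zero gives the nullclines P + 1.74Q = 897 and 0.368P + Q = 339.
Substituting Q = 339 - 0.368P into the first: P(1 - 1.74·0.368) = 897 - 1.74·339.
So P* = 307/0.36 = 854, and then Q* = 339 - 0.368·854 = 24.8.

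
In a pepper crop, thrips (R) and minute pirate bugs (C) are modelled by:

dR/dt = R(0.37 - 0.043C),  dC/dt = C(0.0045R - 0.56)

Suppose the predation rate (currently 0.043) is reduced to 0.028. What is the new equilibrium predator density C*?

At the interior fixed point, setting dR/dt = 0 with R > 0 fixes C* = (prey growth rate)/(RC coefficient) — independent of the other coefficients.
With the change, C* = 0.37/0.028 = 13.2; it rises from 8.6.

C* ≈ 13.2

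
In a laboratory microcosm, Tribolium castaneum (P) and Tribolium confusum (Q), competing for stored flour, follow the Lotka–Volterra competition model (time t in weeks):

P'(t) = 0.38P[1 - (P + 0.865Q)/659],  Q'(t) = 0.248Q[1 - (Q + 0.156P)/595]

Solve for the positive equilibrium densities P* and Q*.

P* ≈ 167, Q* ≈ 569

Setting both brackets to zero gives the nullclines P + 0.865Q = 659 and 0.156P + Q = 595.
Substituting Q = 595 - 0.156P into the first: P(1 - 0.865·0.156) = 659 - 0.865·595.
So P* = 144/0.865 = 167, and then Q* = 595 - 0.156·167 = 569.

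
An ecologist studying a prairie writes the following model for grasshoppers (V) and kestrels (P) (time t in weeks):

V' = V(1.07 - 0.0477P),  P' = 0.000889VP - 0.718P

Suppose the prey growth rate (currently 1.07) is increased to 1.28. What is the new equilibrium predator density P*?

At the interior fixed point, setting dV/dt = 0 with V > 0 fixes P* = (prey growth rate)/(VP coefficient) — independent of the other coefficients.
With the change, P* = 1.28/0.0477 = 26.8; it rises from 22.4.

P* ≈ 26.8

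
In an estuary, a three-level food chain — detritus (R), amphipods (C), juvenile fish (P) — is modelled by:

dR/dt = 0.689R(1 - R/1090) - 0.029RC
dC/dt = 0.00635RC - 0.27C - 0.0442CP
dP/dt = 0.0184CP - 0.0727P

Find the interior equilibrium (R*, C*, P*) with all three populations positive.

From dP/dt = 0: 0.0184C* = 0.0727, so C* = 3.95.
From dR/dt = 0: 0.689(1 - R*/1090) = 0.029·3.95, giving R* = 1090·(1 - 0.166) = 909.
From dC/dt = 0: 0.00635·909 - 0.27 = 0.0442P*, so P* = 5.5/0.0442 = 124.

R* ≈ 909, C* ≈ 3.95, P* ≈ 124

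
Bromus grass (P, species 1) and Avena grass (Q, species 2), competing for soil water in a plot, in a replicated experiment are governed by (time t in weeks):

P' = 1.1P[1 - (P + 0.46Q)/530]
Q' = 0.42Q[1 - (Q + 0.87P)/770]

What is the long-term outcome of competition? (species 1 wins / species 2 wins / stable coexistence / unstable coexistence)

Compare the nullcline intercepts: K1/α12 = 530/0.46 = 1150 > K2 = 770; K2/α21 = 770/0.87 = 885 > K1 = 530.
Since both inequalities hold, each species can invade when rare, so the interior equilibrium is stable.

stable coexistence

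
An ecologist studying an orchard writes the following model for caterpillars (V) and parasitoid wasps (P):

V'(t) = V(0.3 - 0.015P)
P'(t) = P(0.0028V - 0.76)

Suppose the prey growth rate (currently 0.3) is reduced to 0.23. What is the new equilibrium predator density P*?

P* ≈ 15.3

At the interior fixed point, setting dV/dt = 0 with V > 0 fixes P* = (prey growth rate)/(VP coefficient) — independent of the other coefficients.
With the change, P* = 0.23/0.015 = 15.3; it falls from 20.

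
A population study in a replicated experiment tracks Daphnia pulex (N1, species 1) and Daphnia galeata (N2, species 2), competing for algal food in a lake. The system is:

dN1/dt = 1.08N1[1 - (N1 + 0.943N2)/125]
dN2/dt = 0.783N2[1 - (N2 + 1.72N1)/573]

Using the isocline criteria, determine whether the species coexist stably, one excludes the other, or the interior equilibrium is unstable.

Compare the nullcline intercepts: K1/α12 = 125/0.943 = 133 < K2 = 573; K2/α21 = 573/1.72 = 333 > K1 = 125.
Since the inequalities point opposite ways, species 2 can invade but species 1 cannot.

species 2 excludes species 1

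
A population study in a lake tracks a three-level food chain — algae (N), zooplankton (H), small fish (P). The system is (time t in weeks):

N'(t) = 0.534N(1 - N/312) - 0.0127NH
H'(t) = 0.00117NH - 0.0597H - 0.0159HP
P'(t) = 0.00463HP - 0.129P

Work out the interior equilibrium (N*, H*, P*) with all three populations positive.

N* ≈ 105, H* ≈ 27.9, P* ≈ 3.99

From dP/dt = 0: 0.00463H* = 0.129, so H* = 27.9.
From dN/dt = 0: 0.534(1 - N*/312) = 0.0127·27.9, giving N* = 312·(1 - 0.663) = 105.
From dH/dt = 0: 0.00117·105 - 0.0597 = 0.0159P*, so P* = 0.0635/0.0159 = 3.99.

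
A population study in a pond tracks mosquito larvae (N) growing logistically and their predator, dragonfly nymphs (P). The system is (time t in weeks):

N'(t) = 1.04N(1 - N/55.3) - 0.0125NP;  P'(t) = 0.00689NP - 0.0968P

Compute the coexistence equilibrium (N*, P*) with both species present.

From dP/dt = 0 with P > 0: 0.00689N* = 0.0968, so N* = 14.
Substitute into dN/dt = 0: 1.04(1 - 14/55.3) = 0.0125P*.
The bracket is 0.746, giving P* = 0.776/0.0125 = 62.1.

N* ≈ 14, P* ≈ 62.1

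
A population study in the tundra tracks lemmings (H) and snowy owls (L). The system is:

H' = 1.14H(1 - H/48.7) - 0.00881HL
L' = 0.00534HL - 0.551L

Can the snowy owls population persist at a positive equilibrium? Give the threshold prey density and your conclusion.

The predator equation gives dL/dt > 0 only when H > 0.551/0.00534 = 103.
Without the predator, H → K = 48.7. Since 48.7 < 103, the predator cannot invade.

Threshold H = 103; K < 103, so no, the predator goes extinct.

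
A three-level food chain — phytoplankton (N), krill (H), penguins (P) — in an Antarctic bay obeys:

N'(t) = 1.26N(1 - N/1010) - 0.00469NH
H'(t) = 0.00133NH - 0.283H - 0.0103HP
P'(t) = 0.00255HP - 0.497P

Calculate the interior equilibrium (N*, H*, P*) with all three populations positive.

N* ≈ 277, H* ≈ 195, P* ≈ 8.33

From dP/dt = 0: 0.00255H* = 0.497, so H* = 195.
From dN/dt = 0: 1.26(1 - N*/1010) = 0.00469·195, giving N* = 1010·(1 - 0.725) = 277.
From dH/dt = 0: 0.00133·277 - 0.283 = 0.0103P*, so P* = 0.0858/0.0103 = 8.33.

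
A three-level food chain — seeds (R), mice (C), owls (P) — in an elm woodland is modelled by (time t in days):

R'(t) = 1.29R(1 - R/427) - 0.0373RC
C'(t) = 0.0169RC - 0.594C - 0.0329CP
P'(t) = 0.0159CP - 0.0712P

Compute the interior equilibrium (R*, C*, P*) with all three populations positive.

R* ≈ 372, C* ≈ 4.48, P* ≈ 173

From dP/dt = 0: 0.0159C* = 0.0712, so C* = 4.48.
From dR/dt = 0: 1.29(1 - R*/427) = 0.0373·4.48, giving R* = 427·(1 - 0.129) = 372.
From dC/dt = 0: 0.0169·372 - 0.594 = 0.0329P*, so P* = 5.69/0.0329 = 173.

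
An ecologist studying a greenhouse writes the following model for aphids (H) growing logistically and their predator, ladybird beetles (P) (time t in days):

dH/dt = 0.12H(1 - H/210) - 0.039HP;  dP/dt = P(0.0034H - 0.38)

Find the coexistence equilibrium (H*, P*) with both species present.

From dP/dt = 0 with P > 0: 0.0034H* = 0.38, so H* = 112.
Substitute into dH/dt = 0: 0.12(1 - 112/210) = 0.039P*.
The bracket is 0.468, giving P* = 0.0561/0.039 = 1.44.

H* ≈ 112, P* ≈ 1.44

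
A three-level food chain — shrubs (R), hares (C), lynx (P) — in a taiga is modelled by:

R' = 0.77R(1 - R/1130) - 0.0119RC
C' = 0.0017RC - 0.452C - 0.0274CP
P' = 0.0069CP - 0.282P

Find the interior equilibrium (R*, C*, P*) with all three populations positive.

R* ≈ 416, C* ≈ 40.9, P* ≈ 9.33

From dP/dt = 0: 0.0069C* = 0.282, so C* = 40.9.
From dR/dt = 0: 0.77(1 - R*/1130) = 0.0119·40.9, giving R* = 1130·(1 - 0.632) = 416.
From dC/dt = 0: 0.0017·416 - 0.452 = 0.0274P*, so P* = 0.256/0.0274 = 9.33.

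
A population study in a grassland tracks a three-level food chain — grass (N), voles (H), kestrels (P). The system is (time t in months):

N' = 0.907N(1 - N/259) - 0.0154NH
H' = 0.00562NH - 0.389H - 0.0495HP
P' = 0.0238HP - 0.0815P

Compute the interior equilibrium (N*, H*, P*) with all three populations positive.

From dP/dt = 0: 0.0238H* = 0.0815, so H* = 3.42.
From dN/dt = 0: 0.907(1 - N*/259) = 0.0154·3.42, giving N* = 259·(1 - 0.0581) = 244.
From dH/dt = 0: 0.00562·244 - 0.389 = 0.0495P*, so P* = 0.982/0.0495 = 19.8.

N* ≈ 244, H* ≈ 3.42, P* ≈ 19.8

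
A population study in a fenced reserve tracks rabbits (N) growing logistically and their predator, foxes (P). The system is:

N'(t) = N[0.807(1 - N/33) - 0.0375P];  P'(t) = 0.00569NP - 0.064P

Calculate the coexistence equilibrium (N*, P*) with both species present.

N* ≈ 11.2, P* ≈ 14.2

From dP/dt = 0 with P > 0: 0.00569N* = 0.064, so N* = 11.2.
Substitute into dN/dt = 0: 0.807(1 - 11.2/33) = 0.0375P*.
The bracket is 0.659, giving P* = 0.532/0.0375 = 14.2.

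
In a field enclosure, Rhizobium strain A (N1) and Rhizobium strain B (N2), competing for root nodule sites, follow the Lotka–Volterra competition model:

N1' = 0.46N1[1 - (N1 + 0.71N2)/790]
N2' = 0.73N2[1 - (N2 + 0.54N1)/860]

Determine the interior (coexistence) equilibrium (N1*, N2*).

N1* ≈ 291, N2* ≈ 703

Setting both brackets to zero gives the nullclines N1 + 0.71N2 = 790 and 0.54N1 + N2 = 860.
Substituting N2 = 860 - 0.54N1 into the first: N1(1 - 0.71·0.54) = 790 - 0.71·860.
So N1* = 179/0.617 = 291, and then N2* = 860 - 0.54·291 = 703.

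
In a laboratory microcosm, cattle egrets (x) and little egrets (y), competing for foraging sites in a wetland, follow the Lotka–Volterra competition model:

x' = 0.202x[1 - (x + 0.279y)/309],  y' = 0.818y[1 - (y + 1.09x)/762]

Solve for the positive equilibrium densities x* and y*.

Setting both brackets to zero gives the nullclines x + 0.279y = 309 and 1.09x + y = 762.
Substituting y = 762 - 1.09x into the first: x(1 - 0.279·1.09) = 309 - 0.279·762.
So x* = 96.4/0.696 = 139, and then y* = 762 - 1.09·139 = 611.

x* ≈ 139, y* ≈ 611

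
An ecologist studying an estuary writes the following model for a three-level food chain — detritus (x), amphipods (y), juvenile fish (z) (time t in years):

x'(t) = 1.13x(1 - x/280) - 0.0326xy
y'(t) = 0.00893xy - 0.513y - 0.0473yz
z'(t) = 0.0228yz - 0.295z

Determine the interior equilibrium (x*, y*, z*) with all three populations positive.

From dz/dt = 0: 0.0228y* = 0.295, so y* = 12.9.
From dx/dt = 0: 1.13(1 - x*/280) = 0.0326·12.9, giving x* = 280·(1 - 0.373) = 175.
From dy/dt = 0: 0.00893·175 - 0.513 = 0.0473z*, so z* = 1.05/0.0473 = 22.3.

x* ≈ 175, y* ≈ 12.9, z* ≈ 22.3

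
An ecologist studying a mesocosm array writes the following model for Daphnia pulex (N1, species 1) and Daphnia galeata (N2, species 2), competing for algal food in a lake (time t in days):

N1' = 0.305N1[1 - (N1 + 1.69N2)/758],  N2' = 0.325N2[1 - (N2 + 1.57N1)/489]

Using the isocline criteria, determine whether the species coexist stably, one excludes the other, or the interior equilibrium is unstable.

unstable coexistence (outcome depends on initial conditions)

Compare the nullcline intercepts: K1/α12 = 758/1.69 = 449 < K2 = 489; K2/α21 = 489/1.57 = 311 < K1 = 758.
Since both are reversed, neither can invade when rare; the interior point is a saddle.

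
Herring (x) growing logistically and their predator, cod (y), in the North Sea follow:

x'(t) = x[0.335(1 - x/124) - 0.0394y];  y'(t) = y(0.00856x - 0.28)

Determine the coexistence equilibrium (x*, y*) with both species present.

From dy/dt = 0 with y > 0: 0.00856x* = 0.28, so x* = 32.7.
Substitute into dx/dt = 0: 0.335(1 - 32.7/124) = 0.0394y*.
The bracket is 0.736, giving y* = 0.247/0.0394 = 6.26.

x* ≈ 32.7, y* ≈ 6.26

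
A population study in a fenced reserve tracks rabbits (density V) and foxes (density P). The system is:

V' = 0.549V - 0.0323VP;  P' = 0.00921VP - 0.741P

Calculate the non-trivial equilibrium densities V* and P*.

Set dP/dt = 0 with P > 0: 0.00921V - 0.741 = 0, so V* = 0.741/0.00921 = 80.5.
Set dV/dt = 0 with V > 0: 0.549 - 0.0323P = 0, so P* = 0.549/0.0323 = 17.

V* ≈ 80.5, P* ≈ 17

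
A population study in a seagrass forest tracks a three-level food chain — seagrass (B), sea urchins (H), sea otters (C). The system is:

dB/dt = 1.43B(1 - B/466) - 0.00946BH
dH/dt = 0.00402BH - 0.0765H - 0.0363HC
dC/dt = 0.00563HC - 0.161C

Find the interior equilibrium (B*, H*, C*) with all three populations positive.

B* ≈ 378, H* ≈ 28.6, C* ≈ 39.7

From dC/dt = 0: 0.00563H* = 0.161, so H* = 28.6.
From dB/dt = 0: 1.43(1 - B*/466) = 0.00946·28.6, giving B* = 466·(1 - 0.189) = 378.
From dH/dt = 0: 0.00402·378 - 0.0765 = 0.0363C*, so C* = 1.44/0.0363 = 39.7.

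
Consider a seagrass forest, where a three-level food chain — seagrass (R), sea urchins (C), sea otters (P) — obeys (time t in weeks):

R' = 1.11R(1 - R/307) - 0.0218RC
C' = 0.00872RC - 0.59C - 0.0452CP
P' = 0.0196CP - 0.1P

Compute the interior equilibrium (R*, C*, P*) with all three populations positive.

From dP/dt = 0: 0.0196C* = 0.1, so C* = 5.1.
From dR/dt = 0: 1.11(1 - R*/307) = 0.0218·5.1, giving R* = 307·(1 - 0.1) = 276.
From dC/dt = 0: 0.00872·276 - 0.59 = 0.0452P*, so P* = 1.82/0.0452 = 40.2.

R* ≈ 276, C* ≈ 5.1, P* ≈ 40.2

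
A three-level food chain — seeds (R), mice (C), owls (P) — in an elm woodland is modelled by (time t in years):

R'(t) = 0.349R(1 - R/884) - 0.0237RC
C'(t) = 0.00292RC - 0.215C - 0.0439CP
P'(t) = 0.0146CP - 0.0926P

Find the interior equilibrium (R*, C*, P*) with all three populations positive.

R* ≈ 503, C* ≈ 6.34, P* ≈ 28.6

From dP/dt = 0: 0.0146C* = 0.0926, so C* = 6.34.
From dR/dt = 0: 0.349(1 - R*/884) = 0.0237·6.34, giving R* = 884·(1 - 0.431) = 503.
From dC/dt = 0: 0.00292·503 - 0.215 = 0.0439P*, so P* = 1.25/0.0439 = 28.6.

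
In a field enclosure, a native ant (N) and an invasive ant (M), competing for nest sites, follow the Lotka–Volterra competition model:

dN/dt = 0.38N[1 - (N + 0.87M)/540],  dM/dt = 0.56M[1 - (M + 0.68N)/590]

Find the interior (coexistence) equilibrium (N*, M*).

Setting both brackets to zero gives the nullclines N + 0.87M = 540 and 0.68N + M = 590.
Substituting M = 590 - 0.68N into the first: N(1 - 0.87·0.68) = 540 - 0.87·590.
So N* = 26.7/0.408 = 65.4, and then M* = 590 - 0.68·65.4 = 546.

N* ≈ 65.4, M* ≈ 546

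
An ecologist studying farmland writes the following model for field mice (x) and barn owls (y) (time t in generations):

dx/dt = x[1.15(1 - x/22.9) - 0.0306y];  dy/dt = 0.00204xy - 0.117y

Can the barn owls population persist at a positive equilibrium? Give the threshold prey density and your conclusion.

The predator equation gives dy/dt > 0 only when x > 0.117/0.00204 = 57.4.
Without the predator, x → K = 22.9. Since 22.9 < 57.4, the predator cannot invade.

Threshold x = 57.4; K < 57.4, so no, the predator goes extinct.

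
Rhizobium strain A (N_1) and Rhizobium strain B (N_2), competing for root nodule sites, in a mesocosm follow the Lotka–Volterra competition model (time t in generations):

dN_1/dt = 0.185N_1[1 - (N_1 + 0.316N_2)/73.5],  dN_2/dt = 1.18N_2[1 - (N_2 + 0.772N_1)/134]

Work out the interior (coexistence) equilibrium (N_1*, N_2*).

Setting both brackets to zero gives the nullclines N_1 + 0.316N_2 = 73.5 and 0.772N_1 + N_2 = 134.
Substituting N_2 = 134 - 0.772N_1 into the first: N_1(1 - 0.316·0.772) = 73.5 - 0.316·134.
So N_1* = 31.2/0.756 = 41.2, and then N_2* = 134 - 0.772·41.2 = 102.

N_1* ≈ 41.2, N_2* ≈ 102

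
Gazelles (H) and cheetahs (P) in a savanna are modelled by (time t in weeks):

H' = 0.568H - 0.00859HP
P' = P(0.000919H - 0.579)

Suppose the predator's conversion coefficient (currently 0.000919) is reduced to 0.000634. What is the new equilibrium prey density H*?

H* ≈ 913

At the interior fixed point, setting dP/dt = 0 with P > 0 fixes H* = (predator death rate)/(HP coefficient) — independent of the other coefficients.
With the change, H* = 0.579/0.000634 = 913; it rises from 630.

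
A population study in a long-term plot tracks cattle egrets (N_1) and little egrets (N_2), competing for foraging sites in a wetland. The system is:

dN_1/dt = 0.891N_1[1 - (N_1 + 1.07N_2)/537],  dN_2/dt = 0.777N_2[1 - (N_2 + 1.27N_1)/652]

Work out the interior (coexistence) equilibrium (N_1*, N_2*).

Setting both brackets to zero gives the nullclines N_1 + 1.07N_2 = 537 and 1.27N_1 + N_2 = 652.
Substituting N_2 = 652 - 1.27N_1 into the first: N_1(1 - 1.07·1.27) = 537 - 1.07·652.
So N_1* = -161/-0.359 = 448, and then N_2* = 652 - 1.27·448 = 83.6.

N_1* ≈ 448, N_2* ≈ 83.6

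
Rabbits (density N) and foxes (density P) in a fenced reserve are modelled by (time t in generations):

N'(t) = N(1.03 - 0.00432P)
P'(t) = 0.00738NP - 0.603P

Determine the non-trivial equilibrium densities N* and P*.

N* ≈ 81.7, P* ≈ 238

Set dP/dt = 0 with P > 0: 0.00738N - 0.603 = 0, so N* = 0.603/0.00738 = 81.7.
Set dN/dt = 0 with N > 0: 1.03 - 0.00432P = 0, so P* = 1.03/0.00432 = 238.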